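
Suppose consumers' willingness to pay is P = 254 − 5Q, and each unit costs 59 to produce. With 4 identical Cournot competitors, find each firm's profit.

With 4 symmetric Cournot firms, each firm's FOC gives 254 − 25q = 59, so q = 7.8, Q = 4·7.8 = 31.2, and P = 98.
Each firm's profit = (98 − 59)·7.8 = 304.2.

π_i = 304.2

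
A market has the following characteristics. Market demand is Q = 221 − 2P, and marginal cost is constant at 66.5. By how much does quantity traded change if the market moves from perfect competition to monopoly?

Quantity traded falls by 44

Inverting demand: P = 110.5 − 0.5Q.
Under competition P = MC = 66.5, so Q = (110.5 − 66.5)/0.5 = 88.
Monopoly sets MR = MC: 110.5 − Q = 66.5 ⇒ Q = 44, P = 110.5 − 0.5·44 = 88.5.
Change in quantity traded: 44 − 88 = −44.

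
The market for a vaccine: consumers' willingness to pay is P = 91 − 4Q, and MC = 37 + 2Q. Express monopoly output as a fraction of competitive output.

The monopolist equates marginal revenue to marginal cost: 91 − 8Q = 37 + 2Q, so Q = 5.4. From demand, P = 69.4.
Under competition P = MC: 91 − 4Q = 37 + 2Q ⇒ Q = 9, P = 55.
Ratio Q_m/Q_c = 5.4/9 = 0.6.

Q_m/Q_c = 0.6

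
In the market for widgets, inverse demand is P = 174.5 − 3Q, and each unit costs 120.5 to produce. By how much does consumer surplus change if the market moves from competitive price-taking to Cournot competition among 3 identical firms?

CS falls by 212.625

Under competition P = MC = 120.5, so Q = (174.5 − 120.5)/3 = 18.
CS = ½·(174.5 − 120.5)·18 = 486.
In a 3-firm Cournot equilibrium, symmetry and the first-order condition give q = (174.5 − 120.5)/(12) = 4.5. So Q = 13.5 and P = 134.
CS = ½·(174.5 − 134)·13.5 = 273.375.
Change in consumer surplus: 273.375 − 486 = −212.625.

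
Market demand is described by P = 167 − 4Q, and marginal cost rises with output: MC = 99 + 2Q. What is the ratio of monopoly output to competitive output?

A monopolist chooses Q where MR = MC. MR = 167 − 8Q; setting this equal to 99 + 2Q gives Q = 6.8 and P = 139.8.
Under competition P = MC: 167 − 4Q = 99 + 2Q ⇒ Q = 34/3, P = 365/3.
Ratio Q_m/Q_c = 6.8/(34/3) = 0.6.

Q_m/Q_c = 0.6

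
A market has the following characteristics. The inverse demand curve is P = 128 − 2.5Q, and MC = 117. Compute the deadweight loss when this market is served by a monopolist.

DWL = 6.05

Perfect competition: P = MC = 117, so 128 − 2.5Q = 117 and Q = 4.4.
A monopolist chooses Q where MR = MC. MR = 128 − 5Q; setting this equal to 117 gives Q = 2.2 and P = 122.5.
DWL is the triangle between Q = 2.2 and Q = 4.4: ½·(4.4 − 2.2)·(122.5 − 117) = 6.05.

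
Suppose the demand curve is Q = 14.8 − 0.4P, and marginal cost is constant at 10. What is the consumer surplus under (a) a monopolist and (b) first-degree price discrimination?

Monopoly: CS = 36.45; Perfect PD: CS = 0

Inverting demand: P = 37 − 2.5Q.
Monopoly sets MR = MC: 37 − 5Q = 10 ⇒ Q = 5.4, P = 37 − 2.5·5.4 = 23.5.
CS = ½·(37 − 23.5)·5.4 = 36.45.
Under first-degree price discrimination the firm charges each unit its demand price and produces up to where P = MC, i.e. Q = 10.8. Consumer surplus is zero; producer surplus equals total surplus.
CS = 0.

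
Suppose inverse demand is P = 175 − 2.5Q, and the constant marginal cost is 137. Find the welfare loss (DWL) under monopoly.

Competitive firms price at marginal cost: P = 137, giving Q = 15.2.
A monopolist chooses Q where MR = MC. MR = 175 − 5Q; setting this equal to 137 gives Q = 7.6 and P = 156.
DWL is the triangle between Q = 7.6 and Q = 15.2: ½·(15.2 − 7.6)·(156 − 137) = 72.2.

DWL = 72.2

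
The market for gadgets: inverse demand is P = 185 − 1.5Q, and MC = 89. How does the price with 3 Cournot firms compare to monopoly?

In a 3-firm Cournot equilibrium, symmetry and the first-order condition give q = (185 − 89)/(6) = 16. So Q = 48 and P = 113.
A monopolist chooses Q where MR = MC. MR = 185 − 3Q; setting this equal to 89 gives Q = 32 and P = 137.

Cournot: P = 113; Monopoly: P = 137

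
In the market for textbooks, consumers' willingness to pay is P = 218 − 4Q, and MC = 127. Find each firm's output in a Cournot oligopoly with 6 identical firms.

q_i = 3.25

With 6 symmetric Cournot firms, each firm's FOC gives 218 − 28q = 127, so q = 3.25, Q = 6·3.25 = 19.5, and P = 140.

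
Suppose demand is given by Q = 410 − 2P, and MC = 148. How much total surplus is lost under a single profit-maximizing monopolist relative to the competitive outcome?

DWL = 812.25

Inverting demand: P = 205 − 0.5Q.
Under competition P = MC = 148, so Q = (205 − 148)/0.5 = 114.
Monopoly sets MR = MC: 205 − Q = 148 ⇒ Q = 57, P = 205 − 0.5·57 = 176.5.
DWL is the triangle between Q = 57 and Q = 114: ½·(114 − 57)·(176.5 − 148) = 812.25.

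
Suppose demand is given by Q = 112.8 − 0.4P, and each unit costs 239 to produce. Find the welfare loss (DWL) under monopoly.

Inverting demand: P = 282 − 2.5Q.
Under competition P = MC = 239, so Q = (282 − 239)/2.5 = 17.2.
Monopoly sets MR = MC: 282 − 5Q = 239 ⇒ Q = 8.6, P = 282 − 2.5·8.6 = 260.5.
DWL is the triangle between Q = 8.6 and Q = 17.2: ½·(17.2 − 8.6)·(260.5 − 239) = 92.45.

DWL = 92.45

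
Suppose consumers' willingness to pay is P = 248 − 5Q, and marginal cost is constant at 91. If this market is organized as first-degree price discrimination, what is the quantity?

Q = 31.4

A perfectly discriminating monopolist sells every unit with P(Q) ≥ MC(Q), so output equals the competitive quantity Q = 31.4. Each buyer pays their reservation price, so CS = 0 and the firm captures all surplus.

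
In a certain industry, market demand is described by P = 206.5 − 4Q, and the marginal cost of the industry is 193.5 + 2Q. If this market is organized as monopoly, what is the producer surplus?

PS = 8.45

The monopolist equates marginal revenue to marginal cost: 206.5 − 8Q = 193.5 + 2Q, so Q = 1.3. From demand, P = 201.3.
PS = P·Q − VC(Q) = 201.3·1.3 − (193.5·1.3 + ½·2·1.3²) = 8.45.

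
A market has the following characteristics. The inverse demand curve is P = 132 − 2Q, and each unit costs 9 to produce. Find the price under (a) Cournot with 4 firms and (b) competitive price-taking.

Cournot: P = 33.6; Competition: P = 9

Cournot with 4 identical firms: the symmetric best-response condition is 132 − 10q = 9. Each firm produces q = 12.3, total output Q = 49.2, price P = 33.6.
Perfect competition: P = MC = 9, so 132 − 2Q = 9 and Q = 61.5.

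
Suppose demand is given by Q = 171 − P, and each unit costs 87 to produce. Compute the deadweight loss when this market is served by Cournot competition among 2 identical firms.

Inverting demand: P = 171 − Q.
Under competition P = MC = 87, so Q = (171 − 87)/1 = 84.
Cournot with 2 identical firms: the symmetric best-response condition is 171 − 3q = 87. Each firm produces q = 28, total output Q = 56, price P = 115.
DWL is the triangle between Q = 56 and Q = 84: ½·(84 − 56)·(115 − 87) = 392.

DWL = 392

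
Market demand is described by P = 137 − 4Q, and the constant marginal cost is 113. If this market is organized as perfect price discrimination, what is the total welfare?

Under first-degree price discrimination the firm charges each unit its demand price and produces up to where P = MC, i.e. Q = 6. Consumer surplus is zero; producer surplus equals total surplus.
TS = 72 (equal to competitive TS).

TS = 72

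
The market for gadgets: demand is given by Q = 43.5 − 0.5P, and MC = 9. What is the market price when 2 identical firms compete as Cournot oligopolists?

Inverting demand: P = 87 − 2Q.
Cournot with 2 identical firms: the symmetric best-response condition is 87 − 6q = 9. Each firm produces q = 13, total output Q = 26, price P = 35.

P = 35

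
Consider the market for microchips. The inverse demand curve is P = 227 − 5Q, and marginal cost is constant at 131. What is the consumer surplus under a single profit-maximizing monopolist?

CS = 230.4

The monopolist equates marginal revenue to marginal cost: 227 − 10Q = 131, so Q = 9.6. From demand, P = 179.
CS = ½·(227 − 179)·9.6 = 230.4.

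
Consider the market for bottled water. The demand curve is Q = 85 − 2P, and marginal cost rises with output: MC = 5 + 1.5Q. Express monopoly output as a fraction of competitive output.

Q_m/Q_c = 0.8

Inverting demand: P = 42.5 − 0.5Q.
Monopoly sets MR = MC: 42.5 − Q = 5 + 1.5Q ⇒ Q = 15, P = 42.5 − 0.5·15 = 35.
Competitive equilibrium sets price equal to marginal cost: 42.5 − 0.5Q = 5 + 1.5Q, so Q = 18.75 and P = 33.125.
Ratio Q_m/Q_c = 15/18.75 = 0.8.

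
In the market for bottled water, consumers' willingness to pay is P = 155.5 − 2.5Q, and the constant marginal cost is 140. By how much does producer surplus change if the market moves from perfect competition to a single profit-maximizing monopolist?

Under competition P = MC = 140, so Q = (155.5 − 140)/2.5 = 6.2.
PS = (140 − 140)·6.2 = 0.
The monopolist equates marginal revenue to marginal cost: 155.5 − 5Q = 140, so Q = 3.1. From demand, P = 147.75.
PS = (147.75 − 140)·3.1 = 24.025.
Change in producer surplus: 24.025 − 0 = 24.025.

Producer surplus rises by 24.025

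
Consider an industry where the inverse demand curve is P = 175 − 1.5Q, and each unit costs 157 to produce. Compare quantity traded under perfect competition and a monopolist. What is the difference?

Under competition P = MC = 157, so Q = (175 − 157)/1.5 = 12.
A monopolist chooses Q where MR = MC. MR = 175 − 3Q; setting this equal to 157 gives Q = 6 and P = 166.
Change in quantity traded: 6 − 12 = −6.

Quantity traded falls by 6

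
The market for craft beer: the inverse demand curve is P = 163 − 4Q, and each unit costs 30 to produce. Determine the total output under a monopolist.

Q = 16.625

A monopolist chooses Q where MR = MC. MR = 163 − 8Q; setting this equal to 30 gives Q = 16.625 and P = 96.5.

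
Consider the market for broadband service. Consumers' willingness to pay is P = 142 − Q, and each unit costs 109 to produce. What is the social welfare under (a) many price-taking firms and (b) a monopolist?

Competition: TS = 544.5; Monopoly: TS = 408.375

Competitive firms price at marginal cost: P = 109, giving Q = 33.
CS = ½·(142 − 109)·33 = 544.5; PS = (109 − 109)·33 = 0; TS = 544.5.
Monopoly sets MR = MC: 142 − 2Q = 109 ⇒ Q = 16.5, P = 142 − 16.5 = 125.5.
CS = ½·(142 − 125.5)·16.5 = 136.125; PS = (125.5 − 109)·16.5 = 272.25; TS = 408.375.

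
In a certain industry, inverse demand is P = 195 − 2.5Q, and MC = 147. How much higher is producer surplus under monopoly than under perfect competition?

Producer surplus rises by 230.4

Competitive firms price at marginal cost: P = 147, giving Q = 19.2.
PS = (147 − 147)·19.2 = 0.
A monopolist chooses Q where MR = MC. MR = 195 − 5Q; setting this equal to 147 gives Q = 9.6 and P = 171.
PS = (171 − 147)·9.6 = 230.4.
Change in producer surplus: 230.4 − 0 = 230.4.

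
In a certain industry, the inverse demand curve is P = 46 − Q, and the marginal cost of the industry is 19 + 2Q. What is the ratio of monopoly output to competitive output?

A monopolist chooses Q where MR = MC. MR = 46 − 2Q; setting this equal to 19 + 2Q gives Q = 6.75 and P = 39.25.
Under competition P = MC: 46 − Q = 19 + 2Q ⇒ Q = 9, P = 37.
Ratio Q_m/Q_c = 6.75/9 = 0.75.

Q_m/Q_c = 0.75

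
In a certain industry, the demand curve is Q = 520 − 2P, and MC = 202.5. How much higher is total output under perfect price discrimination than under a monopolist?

Total output rises by 57.5

Inverting demand: P = 260 − 0.5Q.
A monopolist chooses Q where MR = MC. MR = 260 − Q; setting this equal to 202.5 gives Q = 57.5 and P = 231.25.
With perfect price discrimination, output is the efficient level Q = 115 (where demand meets MC), but every buyer pays their willingness to pay: CS = 0 and PS = total surplus.
Change in total output: 115 − 57.5 = 57.5.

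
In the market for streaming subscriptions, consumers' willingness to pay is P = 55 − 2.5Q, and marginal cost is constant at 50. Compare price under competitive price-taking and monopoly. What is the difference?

Perfect competition: P = MC = 50, so 55 − 2.5Q = 50 and Q = 2.
Monopoly sets MR = MC: 55 − 5Q = 50 ⇒ Q = 1, P = 55 − 2.5·1 = 52.5.
Change in price: 52.5 − 50 = 2.5.

Price rises by 2.5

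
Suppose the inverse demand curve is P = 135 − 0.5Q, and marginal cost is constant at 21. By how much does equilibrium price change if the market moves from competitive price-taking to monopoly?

Under competition P = MC = 21, so Q = (135 − 21)/0.5 = 228.
The monopolist equates marginal revenue to marginal cost: 135 − Q = 21, so Q = 114. From demand, P = 78.
Change in equilibrium price: 78 − 21 = 57.

P rises by 57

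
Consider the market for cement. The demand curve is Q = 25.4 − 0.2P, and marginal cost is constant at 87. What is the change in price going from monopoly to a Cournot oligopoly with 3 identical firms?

P falls by 10

Inverting demand: P = 127 − 5Q.
The monopolist equates marginal revenue to marginal cost: 127 − 10Q = 87, so Q = 4. From demand, P = 107.
In a 3-firm Cournot equilibrium, symmetry and the first-order condition give q = (127 − 87)/(20) = 2. So Q = 6 and P = 97.
Change in price: 97 − 107 = −10.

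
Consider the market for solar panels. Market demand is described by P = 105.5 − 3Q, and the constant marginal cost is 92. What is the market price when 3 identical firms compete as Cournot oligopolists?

P = 95.375

In a 3-firm Cournot equilibrium, symmetry and the first-order condition give q = (105.5 − 92)/(12) = 1.125. So Q = 3.375 and P = 95.375.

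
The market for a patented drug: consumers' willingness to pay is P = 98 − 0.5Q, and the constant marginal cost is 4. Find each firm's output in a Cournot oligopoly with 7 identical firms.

With 7 symmetric Cournot firms, each firm's FOC gives 98 − 4q = 4, so q = 23.5, Q = 7·23.5 = 164.5, and P = 15.75.

q_i = 23.5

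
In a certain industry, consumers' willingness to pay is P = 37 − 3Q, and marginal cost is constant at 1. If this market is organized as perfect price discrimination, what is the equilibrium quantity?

Q = 12

With perfect price discrimination, output is the efficient level Q = 12 (where demand meets MC), but every buyer pays their willingness to pay: CS = 0 and PS = total surplus.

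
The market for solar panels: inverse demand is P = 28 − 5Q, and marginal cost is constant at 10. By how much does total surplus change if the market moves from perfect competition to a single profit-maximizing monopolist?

Competitive firms price at marginal cost: P = 10, giving Q = 3.6.
CS = ½·(28 − 10)·3.6 = 32.4; PS = (10 − 10)·3.6 = 0; TS = 32.4.
The monopolist equates marginal revenue to marginal cost: 28 − 10Q = 10, so Q = 1.8. From demand, P = 19.
CS = ½·(28 − 19)·1.8 = 8.1; PS = (19 − 10)·1.8 = 16.2; TS = 24.3.
Change in total surplus: 24.3 − 32.4 = −8.1.

Total surplus falls by 8.1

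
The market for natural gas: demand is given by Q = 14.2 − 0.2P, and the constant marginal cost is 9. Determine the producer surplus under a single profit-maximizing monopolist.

PS = 192.2

Inverting demand: P = 71 − 5Q.
Monopoly sets MR = MC: 71 − 10Q = 9 ⇒ Q = 6.2, P = 71 − 5·6.2 = 40.
PS = (40 − 9)·6.2 = 192.2.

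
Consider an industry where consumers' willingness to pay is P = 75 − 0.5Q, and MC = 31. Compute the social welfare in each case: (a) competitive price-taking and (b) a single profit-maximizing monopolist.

Perfect competition: P = MC = 31, so 75 − 0.5Q = 31 and Q = 88.
CS = ½·(75 − 31)·88 = 1936; PS = (31 − 31)·88 = 0; TS = 1936.
A monopolist chooses Q where MR = MC. MR = 75 − Q; setting this equal to 31 gives Q = 44 and P = 53.
CS = ½·(75 − 53)·44 = 484; PS = (53 − 31)·44 = 968; TS = 1452.

Competition: TS = 1936; Monopoly: TS = 1452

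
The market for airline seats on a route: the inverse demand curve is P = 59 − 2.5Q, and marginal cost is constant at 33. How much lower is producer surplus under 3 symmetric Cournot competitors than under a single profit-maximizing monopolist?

Monopoly sets MR = MC: 59 − 5Q = 33 ⇒ Q = 5.2, P = 59 − 2.5·5.2 = 46.
PS = (46 − 33)·5.2 = 67.6.
In a 3-firm Cournot equilibrium, symmetry and the first-order condition give q = (59 − 33)/(10) = 2.6. So Q = 7.8 and P = 39.5.
PS = (39.5 − 33)·7.8 = 50.7.
Change in producer surplus: 50.7 − 67.6 = −16.9.

PS falls by 16.9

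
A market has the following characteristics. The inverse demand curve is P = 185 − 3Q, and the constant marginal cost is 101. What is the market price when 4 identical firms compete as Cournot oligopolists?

P = 117.8

With 4 symmetric Cournot firms, each firm's FOC gives 185 − 15q = 101, so q = 5.6, Q = 4·5.6 = 22.4, and P = 117.8.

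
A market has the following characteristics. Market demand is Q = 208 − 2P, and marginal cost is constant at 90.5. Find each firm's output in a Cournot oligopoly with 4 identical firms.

q_i = 5.4

Inverting demand: P = 104 − 0.5Q.
With 4 symmetric Cournot firms, each firm's FOC gives 104 − 2.5q = 90.5, so q = 5.4, Q = 4·5.4 = 21.6, and P = 93.2.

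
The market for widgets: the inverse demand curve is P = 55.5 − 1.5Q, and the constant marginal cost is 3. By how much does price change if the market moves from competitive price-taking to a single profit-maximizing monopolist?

Under competition P = MC = 3, so Q = (55.5 − 3)/1.5 = 35.
A monopolist chooses Q where MR = MC. MR = 55.5 − 3Q; setting this equal to 3 gives Q = 17.5 and P = 29.25.
Change in price: 29.25 − 3 = 26.25.

Price rises by 26.25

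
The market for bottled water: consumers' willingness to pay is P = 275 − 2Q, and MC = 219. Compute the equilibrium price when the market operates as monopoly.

A monopolist chooses Q where MR = MC. MR = 275 − 4Q; setting this equal to 219 gives Q = 14 and P = 247.

P = 247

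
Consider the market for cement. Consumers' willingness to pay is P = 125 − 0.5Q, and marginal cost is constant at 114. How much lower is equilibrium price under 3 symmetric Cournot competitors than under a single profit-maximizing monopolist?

A monopolist chooses Q where MR = MC. MR = 125 − Q; setting this equal to 114 gives Q = 11 and P = 119.5.
In a 3-firm Cournot equilibrium, symmetry and the first-order condition give q = (125 − 114)/(2) = 5.5. So Q = 16.5 and P = 116.75.
Change in equilibrium price: 116.75 − 119.5 = −2.75.

P falls by 2.75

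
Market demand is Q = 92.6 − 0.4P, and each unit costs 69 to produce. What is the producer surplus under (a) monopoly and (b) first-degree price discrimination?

Monopoly: PS = 2640.625; Perfect PD: PS = 5281.25

Inverting demand: P = 231.5 − 2.5Q.
The monopolist equates marginal revenue to marginal cost: 231.5 − 5Q = 69, so Q = 32.5. From demand, P = 150.25.
PS = (150.25 − 69)·32.5 = 2640.625.
Under first-degree price discrimination the firm charges each unit its demand price and produces up to where P = MC, i.e. Q = 65. Consumer surplus is zero; producer surplus equals total surplus.
PS = ½·(231.5 − 69)·65 = 5281.25.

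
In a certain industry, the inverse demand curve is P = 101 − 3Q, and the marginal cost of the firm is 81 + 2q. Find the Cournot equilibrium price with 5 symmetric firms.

In a 5-firm Cournot equilibrium, symmetry and the first-order condition give q = (101 − 81)/(20) = 1. So Q = 5 and P = 86.

P = 86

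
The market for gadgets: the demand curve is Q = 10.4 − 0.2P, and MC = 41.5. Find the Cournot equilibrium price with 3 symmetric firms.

P = 44.125

Inverting demand: P = 52 − 5Q.
In a 3-firm Cournot equilibrium, symmetry and the first-order condition give q = (52 − 41.5)/(20) = 0.525. So Q = 1.575 and P = 44.125.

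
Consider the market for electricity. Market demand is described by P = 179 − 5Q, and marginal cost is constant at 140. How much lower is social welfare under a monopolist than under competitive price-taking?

Under competition P = MC = 140, so Q = (179 − 140)/5 = 7.8.
CS = ½·(179 − 140)·7.8 = 152.1; PS = (140 − 140)·7.8 = 0; TS = 152.1.
A monopolist chooses Q where MR = MC. MR = 179 − 10Q; setting this equal to 140 gives Q = 3.9 and P = 159.5.
CS = ½·(179 − 159.5)·3.9 = 38.025; PS = (159.5 − 140)·3.9 = 76.05; TS = 114.075.
Change in social welfare: 114.075 − 152.1 = −38.025.

Social welfare falls by 38.025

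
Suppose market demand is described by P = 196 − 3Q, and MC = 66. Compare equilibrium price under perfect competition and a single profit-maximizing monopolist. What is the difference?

P rises by 65

Under competition P = MC = 66, so Q = (196 − 66)/3 = 130/3.
The monopolist equates marginal revenue to marginal cost: 196 − 6Q = 66, so Q = 65/3. From demand, P = 131.
Change in equilibrium price: 131 − 66 = 65.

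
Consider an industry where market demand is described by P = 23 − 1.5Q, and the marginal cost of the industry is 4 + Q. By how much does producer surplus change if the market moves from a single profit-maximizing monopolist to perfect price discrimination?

The monopolist equates marginal revenue to marginal cost: 23 − 3Q = 4 + Q, so Q = 4.75. From demand, P = 15.875.
PS = P·Q − VC(Q) = 15.875·4.75 − (4·4.75 + ½·1·4.75²) = 45.125.
Under first-degree price discrimination the firm charges each unit its demand price and produces up to where P = MC, i.e. Q = 7.6. Consumer surplus is zero; producer surplus equals total surplus.
PS = ½·(23 − 4)·7.6 = 72.2.
Change in producer surplus: 72.2 − 45.125 = 27.075.

PS rises by 27.075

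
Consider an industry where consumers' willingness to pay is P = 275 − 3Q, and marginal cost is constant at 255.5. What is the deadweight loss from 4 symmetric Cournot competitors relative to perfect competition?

DWL = 2.535

Competitive firms price at marginal cost: P = 255.5, giving Q = 6.5.
In a 4-firm Cournot equilibrium, symmetry and the first-order condition give q = (275 − 255.5)/(15) = 1.3. So Q = 5.2 and P = 259.4.
DWL is the triangle between Q = 5.2 and Q = 6.5: ½·(6.5 − 5.2)·(259.4 − 255.5) = 2.535.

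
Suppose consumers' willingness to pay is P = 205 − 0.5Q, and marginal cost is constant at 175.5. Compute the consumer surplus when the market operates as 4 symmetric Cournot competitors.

Cournot with 4 identical firms: the symmetric best-response condition is 205 − 2.5q = 175.5. Each firm produces q = 11.8, total output Q = 47.2, price P = 181.4.
CS = ½·(205 − 181.4)·47.2 = 556.96.

CS = 556.96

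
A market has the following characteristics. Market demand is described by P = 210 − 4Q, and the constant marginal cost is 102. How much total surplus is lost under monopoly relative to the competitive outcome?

DWL = 364.5

Competitive firms price at marginal cost: P = 102, giving Q = 27.
A monopolist chooses Q where MR = MC. MR = 210 − 8Q; setting this equal to 102 gives Q = 13.5 and P = 156.
DWL is the triangle between Q = 13.5 and Q = 27: ½·(27 − 13.5)·(156 − 102) = 364.5.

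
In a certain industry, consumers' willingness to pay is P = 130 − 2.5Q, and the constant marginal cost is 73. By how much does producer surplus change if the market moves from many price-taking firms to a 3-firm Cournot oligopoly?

PS rises by 243.675

Perfect competition: P = MC = 73, so 130 − 2.5Q = 73 and Q = 22.8.
PS = (73 − 73)·22.8 = 0.
With 3 symmetric Cournot firms, each firm's FOC gives 130 − 10q = 73, so q = 5.7, Q = 3·5.7 = 17.1, and P = 87.25.
PS = (87.25 − 73)·17.1 = 243.675.
Change in producer surplus: 243.675 − 0 = 243.675.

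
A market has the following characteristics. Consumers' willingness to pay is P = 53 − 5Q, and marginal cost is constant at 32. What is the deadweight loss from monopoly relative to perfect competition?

Competitive firms price at marginal cost: P = 32, giving Q = 4.2.
The monopolist equates marginal revenue to marginal cost: 53 − 10Q = 32, so Q = 2.1. From demand, P = 42.5.
DWL is the triangle between Q = 2.1 and Q = 4.2: ½·(4.2 − 2.1)·(42.5 − 32) = 11.025.

DWL = 11.025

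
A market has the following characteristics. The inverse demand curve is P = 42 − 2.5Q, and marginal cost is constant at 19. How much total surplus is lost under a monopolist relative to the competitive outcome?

Perfect competition: P = MC = 19, so 42 − 2.5Q = 19 and Q = 9.2.
The monopolist equates marginal revenue to marginal cost: 42 − 5Q = 19, so Q = 4.6. From demand, P = 30.5.
DWL is the triangle between Q = 4.6 and Q = 9.2: ½·(9.2 − 4.6)·(30.5 − 19) = 26.45.

DWL = 26.45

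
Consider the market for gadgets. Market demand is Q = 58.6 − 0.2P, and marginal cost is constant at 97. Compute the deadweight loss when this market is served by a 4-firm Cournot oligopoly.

Inverting demand: P = 293 − 5Q.
Perfect competition: P = MC = 97, so 293 − 5Q = 97 and Q = 39.2.
In a 4-firm Cournot equilibrium, symmetry and the first-order condition give q = (293 − 97)/(25) = 7.84. So Q = 31.36 and P = 136.2.
DWL is the triangle between Q = 31.36 and Q = 39.2: ½·(39.2 − 31.36)·(136.2 − 97) = 153.664.

DWL = 153.664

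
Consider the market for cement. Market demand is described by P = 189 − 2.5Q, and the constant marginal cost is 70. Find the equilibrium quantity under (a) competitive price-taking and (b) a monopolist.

Under competition P = MC = 70, so Q = (189 − 70)/2.5 = 47.6.
Monopoly sets MR = MC: 189 − 5Q = 70 ⇒ Q = 23.8, P = 189 − 2.5·23.8 = 129.5.

Competition: Q = 47.6; Monopoly: Q = 23.8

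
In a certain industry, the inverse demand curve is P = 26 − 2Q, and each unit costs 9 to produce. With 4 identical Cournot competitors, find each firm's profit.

π_i = 5.78

With 4 symmetric Cournot firms, each firm's FOC gives 26 − 10q = 9, so q = 1.7, Q = 4·1.7 = 6.8, and P = 12.4.
Each firm's profit = (12.4 − 9)·1.7 = 5.78.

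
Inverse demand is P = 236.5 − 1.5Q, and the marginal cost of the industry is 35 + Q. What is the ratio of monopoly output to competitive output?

Monopoly sets MR = MC: 236.5 − 3Q = 35 + Q ⇒ Q = 50.375, P = 236.5 − 1.5·50.375 = 2575/16.
Competitive equilibrium sets price equal to marginal cost: 236.5 − 1.5Q = 35 + Q, so Q = 80.6 and P = 115.6.
Ratio Q_m/Q_c = 50.375/80.6 = 0.625.

Q_m/Q_c = 0.625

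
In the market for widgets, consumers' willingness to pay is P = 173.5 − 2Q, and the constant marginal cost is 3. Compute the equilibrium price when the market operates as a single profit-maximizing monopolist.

P = 88.25

A monopolist chooses Q where MR = MC. MR = 173.5 − 4Q; setting this equal to 3 gives Q = 42.625 and P = 88.25.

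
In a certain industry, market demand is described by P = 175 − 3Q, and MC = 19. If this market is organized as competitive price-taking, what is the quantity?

Under competition P = MC = 19, so Q = (175 − 19)/3 = 52.

Q = 52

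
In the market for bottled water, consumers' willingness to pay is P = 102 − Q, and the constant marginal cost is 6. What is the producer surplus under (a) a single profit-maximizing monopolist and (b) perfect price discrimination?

The monopolist equates marginal revenue to marginal cost: 102 − 2Q = 6, so Q = 48. From demand, P = 54.
PS = (54 − 6)·48 = 2304.
With perfect price discrimination, output is the efficient level Q = 96 (where demand meets MC), but every buyer pays their willingness to pay: CS = 0 and PS = total surplus.
PS = ½·(102 − 6)·96 = 4608.

Monopoly: PS = 2304; Perfect PD: PS = 4608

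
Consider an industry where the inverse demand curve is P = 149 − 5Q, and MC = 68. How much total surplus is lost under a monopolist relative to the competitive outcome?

DWL = 164.025

Perfect competition: P = MC = 68, so 149 − 5Q = 68 and Q = 16.2.
Monopoly sets MR = MC: 149 − 10Q = 68 ⇒ Q = 8.1, P = 149 − 5·8.1 = 108.5.
DWL is the triangle between Q = 8.1 and Q = 16.2: ½·(16.2 − 8.1)·(108.5 − 68) = 164.025.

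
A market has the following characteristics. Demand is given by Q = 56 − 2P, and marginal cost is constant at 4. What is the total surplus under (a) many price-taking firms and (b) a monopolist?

Competition: TS = 576; Monopoly: TS = 432

Inverting demand: P = 28 − 0.5Q.
Perfect competition: P = MC = 4, so 28 − 0.5Q = 4 and Q = 48.
CS = ½·(28 − 4)·48 = 576; PS = (4 − 4)·48 = 0; TS = 576.
Monopoly sets MR = MC: 28 − Q = 4 ⇒ Q = 24, P = 28 − 0.5·24 = 16.
CS = ½·(28 − 16)·24 = 144; PS = (16 − 4)·24 = 288; TS = 432.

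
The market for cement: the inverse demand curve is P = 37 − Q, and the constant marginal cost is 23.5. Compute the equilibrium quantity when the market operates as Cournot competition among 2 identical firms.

Q = 9

Cournot with 2 identical firms: the symmetric best-response condition is 37 − 3q = 23.5. Each firm produces q = 4.5, total output Q = 9, price P = 28.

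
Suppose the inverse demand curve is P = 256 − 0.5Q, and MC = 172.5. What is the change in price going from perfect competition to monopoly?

Price rises by 41.75

Competitive firms price at marginal cost: P = 172.5, giving Q = 167.
Monopoly sets MR = MC: 256 − Q = 172.5 ⇒ Q = 83.5, P = 256 − 0.5·83.5 = 214.25.
Change in price: 214.25 − 172.5 = 41.75.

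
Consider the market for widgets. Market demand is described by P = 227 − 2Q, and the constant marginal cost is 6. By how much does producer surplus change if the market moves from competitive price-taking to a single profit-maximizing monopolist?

Competitive firms price at marginal cost: P = 6, giving Q = 110.5.
PS = (6 − 6)·110.5 = 0.
A monopolist chooses Q where MR = MC. MR = 227 − 4Q; setting this equal to 6 gives Q = 55.25 and P = 116.5.
PS = (116.5 − 6)·55.25 = 6105.125.
Change in producer surplus: 6105.125 − 0 = 6105.125.

Producer surplus rises by 6105.125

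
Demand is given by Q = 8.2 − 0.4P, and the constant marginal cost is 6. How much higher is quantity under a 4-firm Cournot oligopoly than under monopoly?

Inverting demand: P = 20.5 − 2.5Q.
The monopolist equates marginal revenue to marginal cost: 20.5 − 5Q = 6, so Q = 2.9. From demand, P = 13.25.
Cournot with 4 identical firms: the symmetric best-response condition is 20.5 − 12.5q = 6. Each firm produces q = 1.16, total output Q = 4.64, price P = 8.9.
Change in quantity: 4.64 − 2.9 = 1.74.

Quantity rises by 1.74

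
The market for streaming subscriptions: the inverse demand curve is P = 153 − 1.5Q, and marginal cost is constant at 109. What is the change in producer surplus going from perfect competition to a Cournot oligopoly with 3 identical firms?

Perfect competition: P = MC = 109, so 153 − 1.5Q = 109 and Q = 88/3.
PS = (109 − 109)·88/3 = 0.
In a 3-firm Cournot equilibrium, symmetry and the first-order condition give q = (153 − 109)/(6) = 22/3. So Q = 22 and P = 120.
PS = (120 − 109)·22 = 242.
Change in producer surplus: 242 − 0 = 242.

Producer surplus rises by 242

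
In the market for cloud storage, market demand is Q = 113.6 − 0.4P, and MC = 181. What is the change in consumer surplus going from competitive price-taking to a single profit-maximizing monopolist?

Inverting demand: P = 284 − 2.5Q.
Perfect competition: P = MC = 181, so 284 − 2.5Q = 181 and Q = 41.2.
CS = ½·(284 − 181)·41.2 = 2121.8.
The monopolist equates marginal revenue to marginal cost: 284 − 5Q = 181, so Q = 20.6. From demand, P = 232.5.
CS = ½·(284 − 232.5)·20.6 = 530.45.
Change in consumer surplus: 530.45 − 2121.8 = −1591.35.

Consumer surplus falls by 1591.35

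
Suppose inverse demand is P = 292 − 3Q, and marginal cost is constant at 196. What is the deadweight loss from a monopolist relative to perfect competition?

DWL = 384

Competitive firms price at marginal cost: P = 196, giving Q = 32.
A monopolist chooses Q where MR = MC. MR = 292 − 6Q; setting this equal to 196 gives Q = 16 and P = 244.
DWL is the triangle between Q = 16 and Q = 32: ½·(32 − 16)·(244 − 196) = 384.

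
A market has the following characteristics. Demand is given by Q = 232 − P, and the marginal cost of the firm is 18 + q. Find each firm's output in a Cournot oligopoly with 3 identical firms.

q_i = 42.8

Inverting demand: P = 232 − Q.
With 3 symmetric Cournot firms, each firm's FOC gives 232 − 4q = 18 + q, so q = 42.8, Q = 3·42.8 = 128.4, and P = 103.6.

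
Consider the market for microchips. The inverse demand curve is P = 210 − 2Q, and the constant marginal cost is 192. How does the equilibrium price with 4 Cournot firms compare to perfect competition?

Cournot: P = 195.6; Competition: P = 192

In a 4-firm Cournot equilibrium, symmetry and the first-order condition give q = (210 − 192)/(10) = 1.8. So Q = 7.2 and P = 195.6.
Competitive firms price at marginal cost: P = 192, giving Q = 9.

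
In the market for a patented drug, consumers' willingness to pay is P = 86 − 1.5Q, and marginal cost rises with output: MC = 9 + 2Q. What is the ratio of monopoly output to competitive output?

The monopolist equates marginal revenue to marginal cost: 86 − 3Q = 9 + 2Q, so Q = 15.4. From demand, P = 62.9.
Under competition P = MC: 86 − 1.5Q = 9 + 2Q ⇒ Q = 22, P = 53.
Ratio Q_m/Q_c = 15.4/22 = 0.7.

Q_m/Q_c = 0.7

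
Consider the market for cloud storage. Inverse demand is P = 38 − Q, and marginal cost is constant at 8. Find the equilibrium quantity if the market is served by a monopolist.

Q = 15

The monopolist equates marginal revenue to marginal cost: 38 − 2Q = 8, so Q = 15. From demand, P = 23.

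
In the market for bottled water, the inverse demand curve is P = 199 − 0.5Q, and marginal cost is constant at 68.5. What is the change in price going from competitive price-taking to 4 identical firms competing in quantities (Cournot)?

P rises by 26.1

Under competition P = MC = 68.5, so Q = (199 − 68.5)/0.5 = 261.
With 4 symmetric Cournot firms, each firm's FOC gives 199 − 2.5q = 68.5, so q = 52.2, Q = 4·52.2 = 208.8, and P = 94.6.
Change in price: 94.6 − 68.5 = 26.1.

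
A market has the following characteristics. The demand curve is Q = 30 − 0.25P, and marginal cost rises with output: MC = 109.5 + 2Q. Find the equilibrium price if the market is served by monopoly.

P = 115.8

Inverting demand: P = 120 − 4Q.
A monopolist chooses Q where MR = MC. MR = 120 − 8Q; setting this equal to 109.5 + 2Q gives Q = 1.05 and P = 115.8.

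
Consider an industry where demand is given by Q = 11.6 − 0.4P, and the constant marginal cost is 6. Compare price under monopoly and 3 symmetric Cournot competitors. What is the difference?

Price falls by 5.75

Inverting demand: P = 29 − 2.5Q.
Monopoly sets MR = MC: 29 − 5Q = 6 ⇒ Q = 4.6, P = 29 − 2.5·4.6 = 17.5.
With 3 symmetric Cournot firms, each firm's FOC gives 29 − 10q = 6, so q = 2.3, Q = 3·2.3 = 6.9, and P = 11.75.
Change in price: 11.75 − 17.5 = −5.75.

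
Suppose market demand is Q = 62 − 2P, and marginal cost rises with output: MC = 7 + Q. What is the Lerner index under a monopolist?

Lerner index = 0.24

Inverting demand: P = 31 − 0.5Q.
Monopoly sets MR = MC: 31 − Q = 7 + Q ⇒ Q = 12, P = 31 − 0.5·12 = 25.
Lerner index = (P − MC)/P = (25 − 19)/25 = 0.24.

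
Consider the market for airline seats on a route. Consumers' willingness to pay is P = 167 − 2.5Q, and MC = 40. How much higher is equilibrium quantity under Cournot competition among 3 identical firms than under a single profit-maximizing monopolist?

Q rises by 12.7

Monopoly sets MR = MC: 167 − 5Q = 40 ⇒ Q = 25.4, P = 167 − 2.5·25.4 = 103.5.
With 3 symmetric Cournot firms, each firm's FOC gives 167 − 10q = 40, so q = 12.7, Q = 3·12.7 = 38.1, and P = 71.75.
Change in equilibrium quantity: 38.1 − 25.4 = 12.7.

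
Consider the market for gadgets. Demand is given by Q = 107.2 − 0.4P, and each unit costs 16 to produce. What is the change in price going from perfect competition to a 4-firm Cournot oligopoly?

Price rises by 50.4

Inverting demand: P = 268 − 2.5Q.
Under competition P = MC = 16, so Q = (268 − 16)/2.5 = 100.8.
Cournot with 4 identical firms: the symmetric best-response condition is 268 − 12.5q = 16. Each firm produces q = 20.16, total output Q = 80.64, price P = 66.4.
Change in price: 66.4 − 16 = 50.4.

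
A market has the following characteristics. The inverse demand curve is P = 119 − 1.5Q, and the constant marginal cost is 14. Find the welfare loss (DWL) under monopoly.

Perfect competition: P = MC = 14, so 119 − 1.5Q = 14 and Q = 70.
A monopolist chooses Q where MR = MC. MR = 119 − 3Q; setting this equal to 14 gives Q = 35 and P = 66.5.
DWL is the triangle between Q = 35 and Q = 70: ½·(70 − 35)·(66.5 − 14) = 918.75.

DWL = 918.75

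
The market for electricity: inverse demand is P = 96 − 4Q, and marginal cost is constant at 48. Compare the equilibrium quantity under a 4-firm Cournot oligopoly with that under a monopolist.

Cournot: Q = 9.6; Monopoly: Q = 6

Cournot with 4 identical firms: the symmetric best-response condition is 96 − 20q = 48. Each firm produces q = 2.4, total output Q = 9.6, price P = 57.6.
Monopoly sets MR = MC: 96 − 8Q = 48 ⇒ Q = 6, P = 96 − 4·6 = 72.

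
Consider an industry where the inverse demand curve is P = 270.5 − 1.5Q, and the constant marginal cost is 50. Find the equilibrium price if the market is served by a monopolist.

P = 160.25

The monopolist equates marginal revenue to marginal cost: 270.5 − 3Q = 50, so Q = 73.5. From demand, P = 160.25.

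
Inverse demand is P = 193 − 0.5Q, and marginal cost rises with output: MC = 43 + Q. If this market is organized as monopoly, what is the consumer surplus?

A monopolist chooses Q where MR = MC. MR = 193 − Q; setting this equal to 43 + Q gives Q = 75 and P = 155.5.
CS = ½·(193 − 155.5)·75 = 1406.25.

CS = 1406.25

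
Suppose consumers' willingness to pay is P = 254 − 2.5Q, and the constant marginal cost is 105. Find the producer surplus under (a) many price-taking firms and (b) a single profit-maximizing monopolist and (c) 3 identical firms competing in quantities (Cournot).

Competitive firms price at marginal cost: P = 105, giving Q = 59.6.
PS = (105 − 105)·59.6 = 0.
A monopolist chooses Q where MR = MC. MR = 254 − 5Q; setting this equal to 105 gives Q = 29.8 and P = 179.5.
PS = (179.5 − 105)·29.8 = 2220.1.
In a 3-firm Cournot equilibrium, symmetry and the first-order condition give q = (254 − 105)/(10) = 14.9. So Q = 44.7 and P = 142.25.
PS = (142.25 − 105)·44.7 = 1665.075.

Competition: PS = 0; Monopoly: PS = 2220.1; Cournot: PS = 1665.075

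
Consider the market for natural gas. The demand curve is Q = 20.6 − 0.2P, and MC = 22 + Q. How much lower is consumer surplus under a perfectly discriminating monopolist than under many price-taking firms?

Inverting demand: P = 103 − 5Q.
Competitive equilibrium sets price equal to marginal cost: 103 − 5Q = 22 + Q, so Q = 13.5 and P = 35.5.
CS = ½·(103 − 35.5)·13.5 = 455.625.
A perfectly discriminating monopolist sells every unit with P(Q) ≥ MC(Q), so output equals the competitive quantity Q = 13.5. Each buyer pays their reservation price, so CS = 0 and the firm captures all surplus.
CS = 0.
Change in consumer surplus: 0 − 455.625 = −455.625.

CS falls by 455.625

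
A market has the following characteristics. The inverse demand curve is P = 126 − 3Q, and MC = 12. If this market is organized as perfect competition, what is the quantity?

Under competition P = MC = 12, so Q = (126 − 12)/3 = 38.

Q = 38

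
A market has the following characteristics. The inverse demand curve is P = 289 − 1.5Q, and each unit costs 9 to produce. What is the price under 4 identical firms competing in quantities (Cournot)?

P = 65

In a 4-firm Cournot equilibrium, symmetry and the first-order condition give q = (289 − 9)/(7.5) = 112/3. So Q = 448/3 and P = 65.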